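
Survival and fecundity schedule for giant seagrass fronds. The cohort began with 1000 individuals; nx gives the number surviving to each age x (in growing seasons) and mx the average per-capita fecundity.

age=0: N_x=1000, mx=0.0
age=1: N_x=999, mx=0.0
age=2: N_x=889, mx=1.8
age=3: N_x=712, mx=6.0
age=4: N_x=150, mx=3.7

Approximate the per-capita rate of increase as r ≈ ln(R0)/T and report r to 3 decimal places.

lx = nx/n0 = nx/1000: 1, 0.999, 0.889, 0.712, 0.15
R0 = Σ lx·mx = 0 + 0 + 1.6002 + 4.272 + 0.555 = 6.4272
Σ x·lx·mx = 18.2364; T = 18.2364/6.4272 = 2.83738…
r ≈ ln(R0)/T = ln(6.4272)/2.83738… = 0.65572… → 0.656

0.656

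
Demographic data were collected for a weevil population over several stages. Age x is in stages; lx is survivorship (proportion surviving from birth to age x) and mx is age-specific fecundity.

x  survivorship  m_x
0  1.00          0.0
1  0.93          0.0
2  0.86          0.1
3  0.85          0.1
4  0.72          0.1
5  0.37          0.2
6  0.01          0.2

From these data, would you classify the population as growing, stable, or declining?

declining

R0 = Σ lx·mx = 0 + 0 + 0.086 + 0.085 + 0.072 + 0.074 + 0.002 = 0.319
R0 < 1, so the population is declining.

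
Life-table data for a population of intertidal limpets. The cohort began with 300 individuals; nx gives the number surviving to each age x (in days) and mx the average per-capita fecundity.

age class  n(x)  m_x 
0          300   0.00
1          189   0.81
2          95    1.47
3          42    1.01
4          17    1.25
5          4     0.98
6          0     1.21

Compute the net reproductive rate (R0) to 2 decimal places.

1.20

lx = nx/n0 = nx/300: 1, 0.63, 0.31667…, 0.14, 0.05667…, 0.01333…, 0
lx·mx by age: 0, 0.5103, 0.4655…, 0.1414, 0.070833…, 0.013067…, 0
R0 = Σ lx·mx = 1.2011… → 1.20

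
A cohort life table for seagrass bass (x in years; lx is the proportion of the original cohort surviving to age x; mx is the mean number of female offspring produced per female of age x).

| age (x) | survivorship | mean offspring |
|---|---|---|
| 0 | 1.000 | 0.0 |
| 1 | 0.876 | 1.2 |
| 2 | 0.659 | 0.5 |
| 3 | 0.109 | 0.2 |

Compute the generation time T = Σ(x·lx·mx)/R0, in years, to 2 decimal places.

lx·mx: 0, 1.0512, 0.3295, 0.0218 → R0 = 1.4025
x·lx·mx: 0, 1.0512, 0.659, 0.0654 → Σ = 1.7756
T = 1.7756 / 1.4025 = 1.266025… → 1.27

1.27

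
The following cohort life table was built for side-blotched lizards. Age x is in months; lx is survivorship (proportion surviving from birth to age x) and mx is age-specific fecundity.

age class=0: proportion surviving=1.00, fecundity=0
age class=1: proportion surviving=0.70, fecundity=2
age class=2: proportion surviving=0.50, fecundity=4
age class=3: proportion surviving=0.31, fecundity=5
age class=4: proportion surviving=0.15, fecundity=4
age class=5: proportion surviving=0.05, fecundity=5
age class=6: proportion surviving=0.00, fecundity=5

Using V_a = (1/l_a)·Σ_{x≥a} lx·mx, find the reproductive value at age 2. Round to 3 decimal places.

lx·mx for x ≥ 2: 2, 1.55, 0.6, 0.25, 0 → sum = 4.4
V_2 = 4.4 / l_2 = 4.4 / 0.5 = 8.8 → 8.800

8.800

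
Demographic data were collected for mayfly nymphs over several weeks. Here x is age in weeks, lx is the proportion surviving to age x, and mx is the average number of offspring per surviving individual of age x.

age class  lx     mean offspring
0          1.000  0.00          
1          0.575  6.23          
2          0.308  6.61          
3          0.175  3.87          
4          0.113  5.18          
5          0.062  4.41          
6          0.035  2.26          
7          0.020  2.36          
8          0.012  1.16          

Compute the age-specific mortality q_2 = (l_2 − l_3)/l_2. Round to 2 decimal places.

q_2 = (l_2 − l_3) / l_2 = (0.308 − 0.175) / 0.308
     = 0.133 / 0.308 = 0.431818… → 0.43

0.43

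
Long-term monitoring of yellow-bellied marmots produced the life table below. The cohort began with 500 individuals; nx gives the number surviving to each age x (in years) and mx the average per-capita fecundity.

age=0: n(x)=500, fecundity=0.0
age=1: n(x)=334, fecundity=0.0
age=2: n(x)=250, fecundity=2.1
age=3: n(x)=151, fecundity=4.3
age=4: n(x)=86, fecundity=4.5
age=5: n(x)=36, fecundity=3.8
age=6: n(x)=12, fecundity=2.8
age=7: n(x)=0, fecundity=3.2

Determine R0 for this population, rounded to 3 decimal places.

3.463

lx = nx/n0 = nx/500: 1, 0.668, 0.5, 0.302, 0.172, 0.072, 0.024, 0
lx·mx by age: 0, 0, 1.05, 1.2986, 0.774, 0.2736, 0.0672, 0
R0 = Σ lx·mx = 3.4634 → 3.463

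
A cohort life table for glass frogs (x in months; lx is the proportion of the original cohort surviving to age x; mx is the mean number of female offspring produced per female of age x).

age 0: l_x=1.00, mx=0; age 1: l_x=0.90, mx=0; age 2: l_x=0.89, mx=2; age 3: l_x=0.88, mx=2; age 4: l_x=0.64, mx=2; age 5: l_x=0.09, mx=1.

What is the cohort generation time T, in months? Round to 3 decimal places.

lx·mx: 0, 0, 1.78, 1.76, 1.28, 0.09 → R0 = 4.91
x·lx·mx: 0, 0, 3.56, 5.28, 5.12, 0.45 → Σ = 14.41
T = 14.41 / 4.91 = 2.934827… → 2.935

2.935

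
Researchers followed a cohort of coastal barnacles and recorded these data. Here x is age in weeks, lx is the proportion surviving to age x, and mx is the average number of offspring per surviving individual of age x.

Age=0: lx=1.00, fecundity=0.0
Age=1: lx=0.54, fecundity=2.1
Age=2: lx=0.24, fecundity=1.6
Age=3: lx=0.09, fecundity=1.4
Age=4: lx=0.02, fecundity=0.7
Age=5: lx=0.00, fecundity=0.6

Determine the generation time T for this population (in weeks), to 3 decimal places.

lx·mx: 0, 1.134, 0.384, 0.126, 0.014, 0 → R0 = 1.658
x·lx·mx: 0, 1.134, 0.768, 0.378, 0.056, 0 → Σ = 2.336
T = 2.336 / 1.658 = 1.408926… → 1.409

1.409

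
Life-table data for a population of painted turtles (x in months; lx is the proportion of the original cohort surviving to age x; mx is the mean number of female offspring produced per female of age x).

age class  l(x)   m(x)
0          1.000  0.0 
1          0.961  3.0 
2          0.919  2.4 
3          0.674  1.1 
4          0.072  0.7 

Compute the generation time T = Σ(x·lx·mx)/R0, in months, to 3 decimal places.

lx·mx: 0, 2.883, 2.2056, 0.7414, 0.0504 → R0 = 5.8804
x·lx·mx: 0, 2.883, 4.4112, 2.2242, 0.2016 → Σ = 9.72
T = 9.72 / 5.8804 = 1.652949… → 1.653

1.653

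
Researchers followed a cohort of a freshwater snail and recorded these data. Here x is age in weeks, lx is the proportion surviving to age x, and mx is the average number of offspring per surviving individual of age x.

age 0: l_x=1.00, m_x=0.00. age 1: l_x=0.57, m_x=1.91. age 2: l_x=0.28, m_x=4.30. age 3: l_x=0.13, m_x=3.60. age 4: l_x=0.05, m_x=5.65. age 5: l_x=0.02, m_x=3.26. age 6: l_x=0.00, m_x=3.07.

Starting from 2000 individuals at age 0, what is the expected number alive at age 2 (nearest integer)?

Expected survivors = N0 · l_2 = 2000 × 0.28 = 560 → 560

560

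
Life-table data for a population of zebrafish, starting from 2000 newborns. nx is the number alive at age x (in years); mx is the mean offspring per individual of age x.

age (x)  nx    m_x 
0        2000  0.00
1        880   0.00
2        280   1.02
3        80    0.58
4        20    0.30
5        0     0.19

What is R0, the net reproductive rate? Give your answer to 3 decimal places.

0.169

lx = nx/n0 = nx/2000: 1, 0.44, 0.14, 0.04, 0.01, 0
lx·mx by age: 0, 0, 0.1428, 0.0232, 0.003, 0
R0 = Σ lx·mx = 0.169 → 0.169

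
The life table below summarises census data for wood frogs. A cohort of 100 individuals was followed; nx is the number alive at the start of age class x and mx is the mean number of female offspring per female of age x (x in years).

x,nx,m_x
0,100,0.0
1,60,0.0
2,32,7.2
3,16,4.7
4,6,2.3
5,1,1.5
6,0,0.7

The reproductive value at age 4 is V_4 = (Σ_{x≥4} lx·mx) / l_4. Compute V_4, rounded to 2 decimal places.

2.55

lx = nx/n0 = nx/100: 1, 0.6, 0.32, 0.16, 0.06, 0.01, 0
lx·mx for x ≥ 4: 0.138, 0.015, 0 → sum = 0.153
V_4 = 0.153 / l_4 = 0.153 / 0.06 = 2.55 → 2.55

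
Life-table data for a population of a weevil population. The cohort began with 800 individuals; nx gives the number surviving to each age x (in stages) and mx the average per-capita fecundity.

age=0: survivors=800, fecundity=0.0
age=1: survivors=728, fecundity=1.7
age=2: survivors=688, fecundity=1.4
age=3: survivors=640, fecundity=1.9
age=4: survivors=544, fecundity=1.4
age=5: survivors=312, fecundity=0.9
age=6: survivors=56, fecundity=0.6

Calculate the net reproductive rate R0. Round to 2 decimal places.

5.62

lx = nx/n0 = nx/800: 1, 0.91, 0.86, 0.8, 0.68, 0.39, 0.07
lx·mx by age: 0, 1.547, 1.204, 1.52, 0.952, 0.351, 0.042
R0 = Σ lx·mx = 5.616 → 5.62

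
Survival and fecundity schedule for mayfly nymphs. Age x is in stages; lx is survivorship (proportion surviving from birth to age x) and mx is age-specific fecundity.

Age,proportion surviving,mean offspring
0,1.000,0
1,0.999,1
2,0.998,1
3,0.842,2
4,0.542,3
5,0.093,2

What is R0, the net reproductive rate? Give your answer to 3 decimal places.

5.493

lx·mx by age: 0, 0.999, 0.998, 1.684, 1.626, 0.186
R0 = Σ lx·mx = 5.493 → 5.493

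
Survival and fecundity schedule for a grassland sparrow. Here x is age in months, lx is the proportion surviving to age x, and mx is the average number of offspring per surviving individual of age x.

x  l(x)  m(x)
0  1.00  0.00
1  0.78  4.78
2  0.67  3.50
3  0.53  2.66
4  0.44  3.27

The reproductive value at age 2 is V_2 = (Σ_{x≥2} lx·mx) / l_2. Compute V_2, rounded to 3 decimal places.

lx·mx for x ≥ 2: 2.345, 1.4098, 1.4388 → sum = 5.1936
V_2 = 5.1936 / l_2 = 5.1936 / 0.67 = 7.751642… → 7.752

7.752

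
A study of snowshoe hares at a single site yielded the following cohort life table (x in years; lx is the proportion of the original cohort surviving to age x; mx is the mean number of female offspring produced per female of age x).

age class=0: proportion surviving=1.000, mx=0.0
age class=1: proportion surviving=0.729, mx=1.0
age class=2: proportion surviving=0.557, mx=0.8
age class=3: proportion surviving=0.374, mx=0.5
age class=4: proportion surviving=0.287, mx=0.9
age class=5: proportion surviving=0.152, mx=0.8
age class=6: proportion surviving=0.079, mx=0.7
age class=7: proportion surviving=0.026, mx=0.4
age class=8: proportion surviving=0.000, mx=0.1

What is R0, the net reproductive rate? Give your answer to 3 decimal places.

1.807

lx·mx by age: 0, 0.729, 0.4456, 0.187, 0.2583, 0.1216, 0.0553, 0.0104, 0
R0 = Σ lx·mx = 1.8072 → 1.807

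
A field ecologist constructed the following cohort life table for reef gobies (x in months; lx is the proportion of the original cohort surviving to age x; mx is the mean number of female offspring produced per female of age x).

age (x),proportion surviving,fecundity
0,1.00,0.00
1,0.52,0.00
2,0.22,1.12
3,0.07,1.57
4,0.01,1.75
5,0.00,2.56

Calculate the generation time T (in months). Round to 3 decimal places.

2.388

lx·mx: 0, 0, 0.2464, 0.1099, 0.0175, 0 → R0 = 0.3738
x·lx·mx: 0, 0, 0.4928, 0.3297, 0.07, 0 → Σ = 0.8925
T = 0.8925 / 0.3738 = 2.38764… → 2.388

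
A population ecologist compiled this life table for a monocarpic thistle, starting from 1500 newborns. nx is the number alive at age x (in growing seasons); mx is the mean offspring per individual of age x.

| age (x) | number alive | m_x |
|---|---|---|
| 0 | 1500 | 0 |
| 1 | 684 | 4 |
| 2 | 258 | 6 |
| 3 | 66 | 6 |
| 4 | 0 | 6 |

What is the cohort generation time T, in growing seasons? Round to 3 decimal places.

1.500

lx = nx/n0 = nx/1500: 1, 0.456, 0.172, 0.044, 0
lx·mx: 0, 1.824, 1.032, 0.264, 0 → R0 = 3.12
x·lx·mx: 0, 1.824, 2.064, 0.792, 0 → Σ = 4.68
T = 4.68 / 3.12 = 1.5 → 1.500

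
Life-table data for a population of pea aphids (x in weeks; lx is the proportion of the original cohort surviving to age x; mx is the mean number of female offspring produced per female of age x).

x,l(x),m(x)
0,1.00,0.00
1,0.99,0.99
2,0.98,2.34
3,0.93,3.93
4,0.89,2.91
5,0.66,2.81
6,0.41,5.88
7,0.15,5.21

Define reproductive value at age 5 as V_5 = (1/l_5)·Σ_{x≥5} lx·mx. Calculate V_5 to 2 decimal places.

lx·mx for x ≥ 5: 1.8546, 2.4108, 0.7815 → sum = 5.0469
V_5 = 5.0469 / l_5 = 5.0469 / 0.66 = 7.646818… → 7.65

7.65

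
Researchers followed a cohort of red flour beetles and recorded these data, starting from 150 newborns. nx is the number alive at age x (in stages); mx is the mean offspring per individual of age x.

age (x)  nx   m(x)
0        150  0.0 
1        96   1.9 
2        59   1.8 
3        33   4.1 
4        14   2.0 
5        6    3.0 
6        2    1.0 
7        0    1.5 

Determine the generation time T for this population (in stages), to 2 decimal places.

lx = nx/n0 = nx/150: 1, 0.64, 0.39333…, 0.22, 0.09333…, 0.04, 0.01333…, 0
lx·mx: 0, 1.216, 0.708…, 0.902, 0.186667…, 0.12, 0.013333…, 0 → R0 = 3.146…
x·lx·mx: 0, 1.216, 1.416…, 2.706, 0.746667…, 0.6, 0.08…, 0 → Σ = 6.764667…
T = 6.764667… / 3.146… = 2.150244… → 2.15

2.15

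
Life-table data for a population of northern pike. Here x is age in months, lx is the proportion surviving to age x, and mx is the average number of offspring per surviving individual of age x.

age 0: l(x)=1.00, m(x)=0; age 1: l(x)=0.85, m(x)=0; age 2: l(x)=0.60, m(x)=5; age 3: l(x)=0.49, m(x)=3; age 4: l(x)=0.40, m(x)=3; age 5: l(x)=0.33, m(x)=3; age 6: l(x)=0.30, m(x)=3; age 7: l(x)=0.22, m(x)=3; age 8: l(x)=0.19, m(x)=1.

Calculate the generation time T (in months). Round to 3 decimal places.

3.769

lx·mx: 0, 0, 3, 1.47, 1.2, 0.99, 0.9, 0.66, 0.19 → R0 = 8.41
x·lx·mx: 0, 0, 6, 4.41, 4.8, 4.95, 5.4, 4.62, 1.52 → Σ = 31.7
T = 31.7 / 8.41 = 3.769322… → 3.769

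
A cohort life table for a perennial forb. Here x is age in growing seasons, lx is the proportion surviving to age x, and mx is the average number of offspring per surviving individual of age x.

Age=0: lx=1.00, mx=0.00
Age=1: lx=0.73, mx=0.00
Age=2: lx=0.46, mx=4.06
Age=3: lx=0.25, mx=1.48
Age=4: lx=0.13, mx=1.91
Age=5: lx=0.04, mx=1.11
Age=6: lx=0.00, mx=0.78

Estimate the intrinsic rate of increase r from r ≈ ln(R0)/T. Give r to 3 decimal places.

0.388

R0 = Σ lx·mx = 0 + 0 + 1.8676 + 0.37 + 0.2483 + 0.0444 + 0 = 2.5303
Σ x·lx·mx = 6.0604; T = 6.0604/2.5303 = 2.39513…
r ≈ ln(R0)/T = ln(2.5303)/2.39513… = 0.38759… → 0.388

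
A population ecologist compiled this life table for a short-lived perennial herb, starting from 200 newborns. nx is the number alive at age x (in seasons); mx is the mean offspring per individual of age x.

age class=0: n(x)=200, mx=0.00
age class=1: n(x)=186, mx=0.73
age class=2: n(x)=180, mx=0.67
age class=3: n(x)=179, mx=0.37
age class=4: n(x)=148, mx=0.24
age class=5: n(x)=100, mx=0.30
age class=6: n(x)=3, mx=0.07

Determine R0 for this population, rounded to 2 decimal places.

1.94

lx = nx/n0 = nx/200: 1, 0.93, 0.9, 0.895, 0.74, 0.5, 0.015
lx·mx by age: 0, 0.6789, 0.603, 0.33115, 0.1776, 0.15, 0.00105
R0 = Σ lx·mx = 1.9417 → 1.94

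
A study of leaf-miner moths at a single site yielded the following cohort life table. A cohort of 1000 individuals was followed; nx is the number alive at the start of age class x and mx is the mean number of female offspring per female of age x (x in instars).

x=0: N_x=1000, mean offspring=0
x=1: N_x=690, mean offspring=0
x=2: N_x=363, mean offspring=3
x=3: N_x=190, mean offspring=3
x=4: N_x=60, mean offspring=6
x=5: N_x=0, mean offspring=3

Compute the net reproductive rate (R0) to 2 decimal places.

lx = nx/n0 = nx/1000: 1, 0.69, 0.363, 0.19, 0.06, 0
lx·mx by age: 0, 0, 1.089, 0.57, 0.36, 0
R0 = Σ lx·mx = 2.019 → 2.02

2.02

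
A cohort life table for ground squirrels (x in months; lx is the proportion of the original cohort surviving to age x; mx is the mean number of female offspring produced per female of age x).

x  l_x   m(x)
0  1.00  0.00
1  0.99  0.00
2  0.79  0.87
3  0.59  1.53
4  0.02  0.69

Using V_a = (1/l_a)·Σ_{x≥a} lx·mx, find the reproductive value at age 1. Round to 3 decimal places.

1.620

lx·mx for x ≥ 1: 0, 0.6873, 0.9027, 0.0138 → sum = 1.6038
V_1 = 1.6038 / l_1 = 1.6038 / 0.99 = 1.62 → 1.620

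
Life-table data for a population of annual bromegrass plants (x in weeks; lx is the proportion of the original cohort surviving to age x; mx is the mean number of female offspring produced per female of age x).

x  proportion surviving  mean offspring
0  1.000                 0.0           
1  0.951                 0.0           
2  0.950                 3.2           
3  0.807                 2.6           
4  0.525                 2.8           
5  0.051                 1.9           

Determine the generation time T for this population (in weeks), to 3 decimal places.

lx·mx: 0, 0, 3.04, 2.0982, 1.47, 0.0969 → R0 = 6.7051
x·lx·mx: 0, 0, 6.08, 6.2946, 5.88, 0.4845 → Σ = 18.7391
T = 18.7391 / 6.7051 = 2.794753… → 2.795

2.795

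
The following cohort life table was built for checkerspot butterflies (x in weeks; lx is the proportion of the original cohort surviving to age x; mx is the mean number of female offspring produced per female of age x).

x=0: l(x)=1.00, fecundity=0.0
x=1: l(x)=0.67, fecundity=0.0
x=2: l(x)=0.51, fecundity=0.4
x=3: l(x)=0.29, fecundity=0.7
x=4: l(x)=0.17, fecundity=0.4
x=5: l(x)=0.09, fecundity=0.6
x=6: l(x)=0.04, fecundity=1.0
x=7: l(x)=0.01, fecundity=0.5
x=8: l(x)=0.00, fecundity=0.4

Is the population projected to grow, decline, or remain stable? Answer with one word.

R0 = Σ lx·mx = 0 + 0 + 0.204 + 0.203 + 0.068 + 0.054 + 0.04 + 0.005 + 0 = 0.574
R0 < 1, so the population is declining.

declining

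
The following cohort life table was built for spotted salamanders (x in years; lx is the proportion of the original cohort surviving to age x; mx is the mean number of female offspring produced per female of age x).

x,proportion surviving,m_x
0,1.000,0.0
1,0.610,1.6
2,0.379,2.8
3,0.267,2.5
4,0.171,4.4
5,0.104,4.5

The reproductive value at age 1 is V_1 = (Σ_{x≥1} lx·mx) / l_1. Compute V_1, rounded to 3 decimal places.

lx·mx for x ≥ 1: 0.976, 1.0612, 0.6675, 0.7524, 0.468 → sum = 3.9251
V_1 = 3.9251 / l_1 = 3.9251 / 0.61 = 6.43459… → 6.435

6.435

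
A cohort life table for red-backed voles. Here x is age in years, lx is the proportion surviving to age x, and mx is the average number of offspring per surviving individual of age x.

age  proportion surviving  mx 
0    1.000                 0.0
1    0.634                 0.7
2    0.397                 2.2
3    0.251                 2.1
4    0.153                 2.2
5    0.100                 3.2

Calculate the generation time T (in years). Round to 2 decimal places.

lx·mx: 0, 0.4438, 0.8734, 0.5271, 0.3366, 0.32 → R0 = 2.5009
x·lx·mx: 0, 0.4438, 1.7468, 1.5813, 1.3464, 1.6 → Σ = 6.7183
T = 6.7183 / 2.5009 = 2.686353… → 2.69

2.69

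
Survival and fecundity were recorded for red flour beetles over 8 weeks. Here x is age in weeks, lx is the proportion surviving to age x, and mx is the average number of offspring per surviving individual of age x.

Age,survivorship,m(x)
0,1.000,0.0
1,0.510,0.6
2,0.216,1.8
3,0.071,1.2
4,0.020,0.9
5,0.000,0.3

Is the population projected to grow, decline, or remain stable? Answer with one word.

declining

R0 = Σ lx·mx = 0 + 0.306 + 0.3888 + 0.0852 + 0.018 + 0 = 0.798
R0 < 1, so the population is declining.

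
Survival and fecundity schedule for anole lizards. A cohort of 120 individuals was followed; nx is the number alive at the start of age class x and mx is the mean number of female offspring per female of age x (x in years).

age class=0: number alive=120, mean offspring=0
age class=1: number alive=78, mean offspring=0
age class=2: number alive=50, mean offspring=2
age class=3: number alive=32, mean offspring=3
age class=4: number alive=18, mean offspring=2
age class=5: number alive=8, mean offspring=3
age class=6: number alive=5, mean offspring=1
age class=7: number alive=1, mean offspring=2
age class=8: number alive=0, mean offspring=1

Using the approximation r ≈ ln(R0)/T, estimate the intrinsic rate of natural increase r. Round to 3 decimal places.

lx = nx/n0 = nx/120: 1, 0.65, 0.41667…, 0.26667…, 0.15, 0.06667…, 0.04167…, 0.00833…, 0
R0 = Σ lx·mx = 0 + 0 + 0.83333… + 0.8… + 0.3 + 0.2… + 0.04167… + 0.01667… + 0 = 2.191667…
Σ x·lx·mx = 6.633333…; T = 6.633333…/2.191667… = 3.02662…
r ≈ ln(R0)/T = ln(2.191667…)/3.02662… = 0.25925… → 0.259

0.259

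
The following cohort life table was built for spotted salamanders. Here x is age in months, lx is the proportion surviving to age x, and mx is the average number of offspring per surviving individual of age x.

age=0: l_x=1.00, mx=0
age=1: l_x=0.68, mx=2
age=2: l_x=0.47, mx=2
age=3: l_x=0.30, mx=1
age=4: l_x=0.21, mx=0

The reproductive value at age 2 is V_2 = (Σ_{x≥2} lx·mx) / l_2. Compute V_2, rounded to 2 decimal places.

lx·mx for x ≥ 2: 0.94, 0.3, 0 → sum = 1.24
V_2 = 1.24 / l_2 = 1.24 / 0.47 = 2.638298… → 2.64

2.64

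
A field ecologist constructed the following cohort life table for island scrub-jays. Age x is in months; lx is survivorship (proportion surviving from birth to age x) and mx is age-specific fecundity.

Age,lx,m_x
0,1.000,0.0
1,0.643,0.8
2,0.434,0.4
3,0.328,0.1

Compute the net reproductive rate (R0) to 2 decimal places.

0.72

lx·mx by age: 0, 0.5144, 0.1736, 0.0328
R0 = Σ lx·mx = 0.7208 → 0.72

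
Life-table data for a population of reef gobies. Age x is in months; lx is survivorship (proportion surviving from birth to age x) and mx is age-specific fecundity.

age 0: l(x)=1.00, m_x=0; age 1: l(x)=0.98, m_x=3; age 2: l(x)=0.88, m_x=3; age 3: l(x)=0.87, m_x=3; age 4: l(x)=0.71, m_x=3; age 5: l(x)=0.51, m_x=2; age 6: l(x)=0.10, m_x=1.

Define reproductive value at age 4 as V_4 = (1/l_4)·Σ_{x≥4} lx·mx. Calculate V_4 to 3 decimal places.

lx·mx for x ≥ 4: 2.13, 1.02, 0.1 → sum = 3.25
V_4 = 3.25 / l_4 = 3.25 / 0.71 = 4.577465… → 4.577

4.577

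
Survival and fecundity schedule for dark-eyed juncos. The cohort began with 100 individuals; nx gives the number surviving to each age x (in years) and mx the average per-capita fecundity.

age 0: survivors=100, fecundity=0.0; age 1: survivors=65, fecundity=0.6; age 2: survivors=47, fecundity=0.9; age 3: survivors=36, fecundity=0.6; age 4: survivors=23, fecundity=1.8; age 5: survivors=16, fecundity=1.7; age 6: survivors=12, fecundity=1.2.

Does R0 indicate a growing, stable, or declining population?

lx = nx/n0 = nx/100: 1, 0.65, 0.47, 0.36, 0.23, 0.16, 0.12
R0 = Σ lx·mx = 0 + 0.39 + 0.423 + 0.216 + 0.414 + 0.272 + 0.144 = 1.859
R0 > 1, so the population is growing.

growing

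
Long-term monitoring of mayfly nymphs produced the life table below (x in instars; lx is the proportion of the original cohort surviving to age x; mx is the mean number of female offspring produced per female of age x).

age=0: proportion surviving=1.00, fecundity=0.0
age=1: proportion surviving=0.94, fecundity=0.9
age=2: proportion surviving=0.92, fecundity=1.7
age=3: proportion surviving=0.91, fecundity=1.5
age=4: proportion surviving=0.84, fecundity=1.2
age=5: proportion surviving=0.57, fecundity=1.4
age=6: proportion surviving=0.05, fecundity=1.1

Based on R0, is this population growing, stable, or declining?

growing

R0 = Σ lx·mx = 0 + 0.846 + 1.564 + 1.365 + 1.008 + 0.798 + 0.055 = 5.636
R0 > 1, so the population is growing.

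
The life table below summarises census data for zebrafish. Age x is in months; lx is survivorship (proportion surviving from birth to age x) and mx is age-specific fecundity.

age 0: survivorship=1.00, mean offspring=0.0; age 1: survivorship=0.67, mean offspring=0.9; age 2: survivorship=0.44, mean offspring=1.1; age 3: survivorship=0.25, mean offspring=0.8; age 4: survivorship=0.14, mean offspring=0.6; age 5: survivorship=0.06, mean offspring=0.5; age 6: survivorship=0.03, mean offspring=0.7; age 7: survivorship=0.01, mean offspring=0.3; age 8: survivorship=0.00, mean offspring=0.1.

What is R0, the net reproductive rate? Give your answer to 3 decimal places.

1.425

lx·mx by age: 0, 0.603, 0.484, 0.2, 0.084, 0.03, 0.021, 0.003, 0
R0 = Σ lx·mx = 1.425 → 1.425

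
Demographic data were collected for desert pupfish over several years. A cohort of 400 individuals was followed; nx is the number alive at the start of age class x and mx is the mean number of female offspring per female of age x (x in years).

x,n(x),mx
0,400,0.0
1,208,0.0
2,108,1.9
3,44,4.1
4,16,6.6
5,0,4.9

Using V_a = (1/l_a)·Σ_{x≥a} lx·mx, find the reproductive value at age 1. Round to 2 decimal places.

2.36

lx = nx/n0 = nx/400: 1, 0.52, 0.27, 0.11, 0.04, 0
lx·mx for x ≥ 1: 0, 0.513, 0.451, 0.264, 0 → sum = 1.228
V_1 = 1.228 / l_1 = 1.228 / 0.52 = 2.361538… → 2.36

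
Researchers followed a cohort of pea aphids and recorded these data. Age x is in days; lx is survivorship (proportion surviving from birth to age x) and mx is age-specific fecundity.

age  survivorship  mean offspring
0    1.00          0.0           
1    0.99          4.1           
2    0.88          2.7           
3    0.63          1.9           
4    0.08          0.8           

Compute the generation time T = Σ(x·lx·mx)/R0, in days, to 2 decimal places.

lx·mx: 0, 4.059, 2.376, 1.197, 0.064 → R0 = 7.696
x·lx·mx: 0, 4.059, 4.752, 3.591, 0.256 → Σ = 12.658
T = 12.658 / 7.696 = 1.644751… → 1.64

1.64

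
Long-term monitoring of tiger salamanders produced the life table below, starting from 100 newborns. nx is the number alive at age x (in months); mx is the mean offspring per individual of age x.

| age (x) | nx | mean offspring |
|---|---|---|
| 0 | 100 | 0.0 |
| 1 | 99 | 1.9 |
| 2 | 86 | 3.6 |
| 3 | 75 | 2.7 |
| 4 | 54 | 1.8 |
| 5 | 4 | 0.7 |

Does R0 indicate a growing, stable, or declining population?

lx = nx/n0 = nx/100: 1, 0.99, 0.86, 0.75, 0.54, 0.04
R0 = Σ lx·mx = 0 + 1.881 + 3.096 + 2.025 + 0.972 + 0.028 = 8.002
R0 > 1, so the population is growing.

growing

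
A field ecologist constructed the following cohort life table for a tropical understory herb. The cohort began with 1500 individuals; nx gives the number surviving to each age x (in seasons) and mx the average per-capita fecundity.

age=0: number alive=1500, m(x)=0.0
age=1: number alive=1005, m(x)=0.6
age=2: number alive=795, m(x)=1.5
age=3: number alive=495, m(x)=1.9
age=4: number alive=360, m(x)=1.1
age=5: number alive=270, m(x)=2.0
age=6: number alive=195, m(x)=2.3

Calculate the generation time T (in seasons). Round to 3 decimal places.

3.103

lx = nx/n0 = nx/1500: 1, 0.67, 0.53, 0.33, 0.24, 0.18, 0.13
lx·mx: 0, 0.402, 0.795, 0.627, 0.264, 0.36, 0.299 → R0 = 2.747
x·lx·mx: 0, 0.402, 1.59, 1.881, 1.056, 1.8, 1.794 → Σ = 8.523
T = 8.523 / 2.747 = 3.102657… → 3.103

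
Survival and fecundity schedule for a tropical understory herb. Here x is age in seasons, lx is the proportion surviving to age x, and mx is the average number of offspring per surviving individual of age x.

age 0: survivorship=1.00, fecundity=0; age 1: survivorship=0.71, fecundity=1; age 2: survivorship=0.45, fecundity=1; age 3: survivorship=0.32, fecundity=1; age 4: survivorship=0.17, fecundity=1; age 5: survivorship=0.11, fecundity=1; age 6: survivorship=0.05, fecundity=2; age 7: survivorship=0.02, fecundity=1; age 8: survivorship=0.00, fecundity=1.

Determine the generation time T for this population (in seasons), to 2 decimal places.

lx·mx: 0, 0.71, 0.45, 0.32, 0.17, 0.11, 0.1, 0.02, 0 → R0 = 1.88
x·lx·mx: 0, 0.71, 0.9, 0.96, 0.68, 0.55, 0.6, 0.14, 0 → Σ = 4.54
T = 4.54 / 1.88 = 2.414894… → 2.41

2.41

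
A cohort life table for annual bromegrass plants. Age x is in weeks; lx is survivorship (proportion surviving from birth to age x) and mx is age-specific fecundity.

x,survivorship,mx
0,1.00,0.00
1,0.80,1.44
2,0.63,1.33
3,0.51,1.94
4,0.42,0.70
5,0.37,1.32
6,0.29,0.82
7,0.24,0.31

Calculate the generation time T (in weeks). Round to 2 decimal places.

2.79

lx·mx: 0, 1.152, 0.8379, 0.9894, 0.294, 0.4884, 0.2378, 0.0744 → R0 = 4.0739
x·lx·mx: 0, 1.152, 1.6758, 2.9682, 1.176, 2.442, 1.4268, 0.5208 → Σ = 11.3616
T = 11.3616 / 4.0739 = 2.788876… → 2.79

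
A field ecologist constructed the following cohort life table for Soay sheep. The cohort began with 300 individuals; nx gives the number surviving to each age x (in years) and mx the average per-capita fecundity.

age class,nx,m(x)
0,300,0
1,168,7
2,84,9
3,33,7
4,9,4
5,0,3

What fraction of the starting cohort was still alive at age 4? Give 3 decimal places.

0.030

l_4 = n_4/n_0 = 9/300 = 0.03 → 0.030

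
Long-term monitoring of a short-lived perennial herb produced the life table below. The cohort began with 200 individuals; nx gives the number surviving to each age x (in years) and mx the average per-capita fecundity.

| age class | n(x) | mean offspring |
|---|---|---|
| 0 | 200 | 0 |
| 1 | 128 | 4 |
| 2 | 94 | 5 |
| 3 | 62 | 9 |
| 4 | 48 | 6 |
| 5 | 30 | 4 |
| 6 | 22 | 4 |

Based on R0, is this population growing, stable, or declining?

growing

lx = nx/n0 = nx/200: 1, 0.64, 0.47, 0.31, 0.24, 0.15, 0.11
R0 = Σ lx·mx = 0 + 2.56 + 2.35 + 2.79 + 1.44 + 0.6 + 0.44 = 10.18
R0 > 1, so the population is growing.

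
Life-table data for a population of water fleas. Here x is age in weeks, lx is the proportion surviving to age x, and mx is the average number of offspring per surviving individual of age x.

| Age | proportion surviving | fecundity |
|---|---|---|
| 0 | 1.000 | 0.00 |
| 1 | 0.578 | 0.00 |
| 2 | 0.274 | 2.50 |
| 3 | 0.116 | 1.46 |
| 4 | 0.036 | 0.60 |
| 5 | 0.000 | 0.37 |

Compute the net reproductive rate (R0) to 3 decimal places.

lx·mx by age: 0, 0, 0.685, 0.16936, 0.0216, 0
R0 = Σ lx·mx = 0.87596 → 0.876

0.876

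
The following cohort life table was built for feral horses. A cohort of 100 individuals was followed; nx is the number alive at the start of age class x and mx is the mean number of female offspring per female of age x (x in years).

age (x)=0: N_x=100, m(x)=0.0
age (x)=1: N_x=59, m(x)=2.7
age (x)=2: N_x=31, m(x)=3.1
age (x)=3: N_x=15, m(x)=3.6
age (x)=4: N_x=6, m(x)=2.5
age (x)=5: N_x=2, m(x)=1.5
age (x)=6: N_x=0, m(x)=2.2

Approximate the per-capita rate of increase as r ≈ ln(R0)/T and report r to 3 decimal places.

lx = nx/n0 = nx/100: 1, 0.59, 0.31, 0.15, 0.06, 0.02, 0
R0 = Σ lx·mx = 0 + 1.593 + 0.961 + 0.54 + 0.15 + 0.03 + 0 = 3.274
Σ x·lx·mx = 5.885; T = 5.885/3.274 = 1.7975…
r ≈ ln(R0)/T = ln(3.274)/1.7975… = 0.65981… → 0.660

0.660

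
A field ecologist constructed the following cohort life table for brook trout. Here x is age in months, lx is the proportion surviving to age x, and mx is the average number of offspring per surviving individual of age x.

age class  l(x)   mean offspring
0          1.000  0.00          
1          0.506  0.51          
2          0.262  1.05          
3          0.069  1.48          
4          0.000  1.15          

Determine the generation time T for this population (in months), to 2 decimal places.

1.75

lx·mx: 0, 0.25806, 0.2751, 0.10212, 0 → R0 = 0.63528
x·lx·mx: 0, 0.25806, 0.5502, 0.30636, 0 → Σ = 1.11462
T = 1.11462 / 0.63528 = 1.754533… → 1.75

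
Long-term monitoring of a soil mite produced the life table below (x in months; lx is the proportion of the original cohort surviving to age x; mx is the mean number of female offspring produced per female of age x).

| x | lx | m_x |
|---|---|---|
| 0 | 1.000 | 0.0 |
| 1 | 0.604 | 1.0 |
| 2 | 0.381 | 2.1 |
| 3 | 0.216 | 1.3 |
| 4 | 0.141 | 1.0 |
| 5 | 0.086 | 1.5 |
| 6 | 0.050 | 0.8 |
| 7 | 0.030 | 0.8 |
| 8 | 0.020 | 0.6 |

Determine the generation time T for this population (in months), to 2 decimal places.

2.34

lx·mx: 0, 0.604, 0.8001, 0.2808, 0.141, 0.129, 0.04, 0.024, 0.012 → R0 = 2.0309
x·lx·mx: 0, 0.604, 1.6002, 0.8424, 0.564, 0.645, 0.24, 0.168, 0.096 → Σ = 4.7596
T = 4.7596 / 2.0309 = 2.343592… → 2.34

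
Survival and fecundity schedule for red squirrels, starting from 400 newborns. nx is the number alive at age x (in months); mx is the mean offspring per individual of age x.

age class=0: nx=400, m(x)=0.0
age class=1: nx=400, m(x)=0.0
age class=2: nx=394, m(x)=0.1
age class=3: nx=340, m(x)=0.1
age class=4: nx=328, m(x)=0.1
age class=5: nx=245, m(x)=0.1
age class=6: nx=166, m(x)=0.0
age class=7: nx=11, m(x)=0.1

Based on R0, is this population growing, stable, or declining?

declining

lx = nx/n0 = nx/400: 1, 1, 0.985, 0.85, 0.82, 0.6125, 0.415, 0.0275
R0 = Σ lx·mx = 0 + 0 + 0.0985 + 0.085 + 0.082 + 0.06125 + 0 + 0.00275 = 0.3295
R0 < 1, so the population is declining.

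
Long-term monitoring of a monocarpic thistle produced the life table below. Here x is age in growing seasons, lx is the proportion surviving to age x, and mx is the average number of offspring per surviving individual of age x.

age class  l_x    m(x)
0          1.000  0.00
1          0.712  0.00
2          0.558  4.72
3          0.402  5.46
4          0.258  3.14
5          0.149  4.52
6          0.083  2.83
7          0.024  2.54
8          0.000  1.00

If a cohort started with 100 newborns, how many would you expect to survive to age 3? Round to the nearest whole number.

Expected survivors = N0 · l_3 = 100 × 0.402 = 40.2 → 40

40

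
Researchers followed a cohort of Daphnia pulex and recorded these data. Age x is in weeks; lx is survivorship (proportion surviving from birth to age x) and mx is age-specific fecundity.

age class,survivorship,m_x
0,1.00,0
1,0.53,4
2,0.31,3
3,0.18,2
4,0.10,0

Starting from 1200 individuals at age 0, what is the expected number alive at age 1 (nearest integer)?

636

Expected survivors = N0 · l_1 = 1200 × 0.53 = 636 → 636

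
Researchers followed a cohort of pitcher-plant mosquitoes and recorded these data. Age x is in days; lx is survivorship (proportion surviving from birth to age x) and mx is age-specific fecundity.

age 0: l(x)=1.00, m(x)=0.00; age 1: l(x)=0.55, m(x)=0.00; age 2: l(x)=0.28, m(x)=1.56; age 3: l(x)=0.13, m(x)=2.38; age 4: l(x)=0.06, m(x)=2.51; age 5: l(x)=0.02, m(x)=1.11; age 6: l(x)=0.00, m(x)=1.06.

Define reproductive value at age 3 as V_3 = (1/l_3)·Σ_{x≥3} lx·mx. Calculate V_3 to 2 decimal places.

3.71

lx·mx for x ≥ 3: 0.3094, 0.1506, 0.0222, 0 → sum = 0.4822
V_3 = 0.4822 / l_3 = 0.4822 / 0.13 = 3.709231… → 3.71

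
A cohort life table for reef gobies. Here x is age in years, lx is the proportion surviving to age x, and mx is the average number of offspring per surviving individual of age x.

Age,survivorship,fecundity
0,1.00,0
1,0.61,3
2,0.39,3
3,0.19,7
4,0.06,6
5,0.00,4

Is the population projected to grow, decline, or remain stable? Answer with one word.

R0 = Σ lx·mx = 0 + 1.83 + 1.17 + 1.33 + 0.36 + 0 = 4.69
R0 > 1, so the population is growing.

growing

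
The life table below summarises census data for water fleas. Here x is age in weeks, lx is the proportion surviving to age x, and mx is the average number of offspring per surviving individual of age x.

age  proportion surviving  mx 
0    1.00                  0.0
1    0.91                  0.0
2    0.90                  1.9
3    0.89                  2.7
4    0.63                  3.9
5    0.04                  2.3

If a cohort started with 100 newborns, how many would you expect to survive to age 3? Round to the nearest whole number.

89

Expected survivors = N0 · l_3 = 100 × 0.89 = 89 → 89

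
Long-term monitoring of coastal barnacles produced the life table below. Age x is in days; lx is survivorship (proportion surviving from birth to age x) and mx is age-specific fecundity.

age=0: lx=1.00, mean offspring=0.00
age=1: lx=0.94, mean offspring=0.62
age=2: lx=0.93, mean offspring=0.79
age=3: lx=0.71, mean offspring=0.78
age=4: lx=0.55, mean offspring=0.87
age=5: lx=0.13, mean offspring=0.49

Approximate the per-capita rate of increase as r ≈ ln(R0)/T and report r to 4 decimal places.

0.3576

R0 = Σ lx·mx = 0 + 0.5828 + 0.7347 + 0.5538 + 0.4785 + 0.0637 = 2.4135
Σ x·lx·mx = 5.9461; T = 5.9461/2.4135 = 2.46368…
r ≈ ln(R0)/T = ln(2.4135)/2.46368… = 0.357626… → 0.3576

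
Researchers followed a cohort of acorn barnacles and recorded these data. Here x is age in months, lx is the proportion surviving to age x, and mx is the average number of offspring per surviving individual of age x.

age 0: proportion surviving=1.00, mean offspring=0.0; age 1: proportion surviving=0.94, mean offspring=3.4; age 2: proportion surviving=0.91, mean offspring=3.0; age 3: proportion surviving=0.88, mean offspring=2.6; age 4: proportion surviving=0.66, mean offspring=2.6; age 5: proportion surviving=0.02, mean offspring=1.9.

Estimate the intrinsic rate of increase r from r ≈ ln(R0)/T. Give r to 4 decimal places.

1.0153

R0 = Σ lx·mx = 0 + 3.196 + 2.73 + 2.288 + 1.716 + 0.038 = 9.968
Σ x·lx·mx = 22.574; T = 22.574/9.968 = 2.26465…
r ≈ ln(R0)/T = ln(9.968)/2.26465… = 1.015337… → 1.0153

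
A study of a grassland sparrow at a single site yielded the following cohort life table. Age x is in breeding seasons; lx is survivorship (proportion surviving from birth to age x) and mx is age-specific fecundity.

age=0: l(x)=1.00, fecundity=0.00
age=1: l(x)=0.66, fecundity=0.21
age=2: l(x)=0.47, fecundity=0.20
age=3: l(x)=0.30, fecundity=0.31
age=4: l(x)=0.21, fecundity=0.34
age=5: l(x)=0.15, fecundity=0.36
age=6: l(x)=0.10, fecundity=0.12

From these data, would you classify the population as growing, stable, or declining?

R0 = Σ lx·mx = 0 + 0.1386 + 0.094 + 0.093 + 0.0714 + 0.054 + 0.012 = 0.463
R0 < 1, so the population is declining.

declining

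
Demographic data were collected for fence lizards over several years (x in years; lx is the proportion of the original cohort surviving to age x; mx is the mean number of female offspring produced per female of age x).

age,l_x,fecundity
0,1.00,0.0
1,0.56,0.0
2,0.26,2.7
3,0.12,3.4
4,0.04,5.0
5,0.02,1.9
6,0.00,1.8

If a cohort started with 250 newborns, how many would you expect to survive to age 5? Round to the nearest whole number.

5

Expected survivors = N0 · l_5 = 250 × 0.02 = 5 → 5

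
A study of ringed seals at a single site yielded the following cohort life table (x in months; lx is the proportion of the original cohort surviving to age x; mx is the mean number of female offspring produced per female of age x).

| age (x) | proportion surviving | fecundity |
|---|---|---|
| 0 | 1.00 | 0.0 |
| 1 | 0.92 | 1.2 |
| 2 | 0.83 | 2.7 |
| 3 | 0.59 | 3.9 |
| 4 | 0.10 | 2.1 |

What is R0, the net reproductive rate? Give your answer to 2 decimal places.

lx·mx by age: 0, 1.104, 2.241, 2.301, 0.21
R0 = Σ lx·mx = 5.856 → 5.86

5.86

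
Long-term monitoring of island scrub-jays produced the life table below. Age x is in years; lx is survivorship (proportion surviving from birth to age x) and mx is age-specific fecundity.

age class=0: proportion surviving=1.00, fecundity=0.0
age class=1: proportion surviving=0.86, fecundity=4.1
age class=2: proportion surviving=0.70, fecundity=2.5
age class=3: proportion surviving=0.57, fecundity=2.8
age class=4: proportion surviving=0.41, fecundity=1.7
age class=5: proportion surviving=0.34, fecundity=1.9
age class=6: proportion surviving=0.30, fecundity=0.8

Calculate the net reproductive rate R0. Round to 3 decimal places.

8.455

lx·mx by age: 0, 3.526, 1.75, 1.596, 0.697, 0.646, 0.24
R0 = Σ lx·mx = 8.455 → 8.455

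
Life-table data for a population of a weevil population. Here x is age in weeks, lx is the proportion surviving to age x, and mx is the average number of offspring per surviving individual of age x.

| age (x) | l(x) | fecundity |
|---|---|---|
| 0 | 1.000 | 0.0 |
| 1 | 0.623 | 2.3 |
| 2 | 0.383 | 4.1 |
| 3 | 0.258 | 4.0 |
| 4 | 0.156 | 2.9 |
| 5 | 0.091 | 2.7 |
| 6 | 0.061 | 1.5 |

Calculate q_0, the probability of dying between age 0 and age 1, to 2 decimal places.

q_0 = (l_0 − l_1) / l_0 = (1 − 0.623) / 1
     = 0.377 / 1 = 0.377 → 0.38

0.38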